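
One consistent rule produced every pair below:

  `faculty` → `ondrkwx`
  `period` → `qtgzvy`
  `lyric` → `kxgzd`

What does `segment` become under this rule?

f(5)→o(14) and a(0)→n(13) fit y≡21x+13 (mod 26); the inverse of 21 mod 26 is 5. Each letter's alphabet position (a=0..z=25) is mapped through 21·x+13 mod 26 — an affine cipher.
Applying it to segment: s(18)→21·18+13≡1=b; e(4)→21·4+13≡19=t; g(6)→21·6+13≡9=j; m(12)→21·12+13≡5=f; e(4)→21·4+13≡19=t; n(13)→21·13+13≡0=a; t(19)→21·19+13≡22=w (all mod 26).

btjftaw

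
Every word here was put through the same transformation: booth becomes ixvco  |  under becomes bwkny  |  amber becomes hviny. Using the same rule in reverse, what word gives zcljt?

Shifts by position in booth: pos 0: b→i (+7), pos 1: o→x (+9), pos 2: o→v (+7), pos 3: t→c (+9) — repeating every 2. It's a Vigenère-style cipher with numeric key [7,9]: position i shifts by key[i mod 2].
Undoing it on zcljt: z−7=s, c−9=t, l−7=e, j−9=a, t−7=m.

steam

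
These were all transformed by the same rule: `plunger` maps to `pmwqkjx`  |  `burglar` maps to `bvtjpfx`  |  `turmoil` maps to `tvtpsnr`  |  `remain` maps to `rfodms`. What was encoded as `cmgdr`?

In plunger: p→p is +0, l→m is +1, u→w is +2, n→q is +3 — the shift increases by 1 each position. Each letter shifts forward by its position index (0, 1, 2, …) — the shift grows by one for each successive letter.
Decoding cmgdr: c−0=c, m−1=l, g−2=e, d−3=a, r−4=n.

clean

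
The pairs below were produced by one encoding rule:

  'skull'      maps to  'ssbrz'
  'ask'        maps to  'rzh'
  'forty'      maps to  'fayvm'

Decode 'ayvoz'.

short

Two steps: reverse the string, then apply a Caesar shift of +7.
Undoing it on ayvoz: shift back: a−7=t, y−7=r, v−7=o, o−7=h, z−7=s → trohs; then reverse → short.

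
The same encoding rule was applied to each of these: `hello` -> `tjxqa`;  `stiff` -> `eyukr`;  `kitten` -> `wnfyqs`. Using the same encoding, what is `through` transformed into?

It's a Vigenère-style cipher with numeric key [12,5]: position i shifts by key[i mod 2].
On through: t+12=f, h+5=m, r+12=d, o+5=t, u+12=g, g+5=l, h+12=t.

fmdtglt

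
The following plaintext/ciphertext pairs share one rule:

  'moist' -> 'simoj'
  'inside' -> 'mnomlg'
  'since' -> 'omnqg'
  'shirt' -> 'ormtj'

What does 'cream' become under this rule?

m(12)→s(18) and o(14)→i(8) fit y≡21x+0 (mod 26); the inverse of 21 mod 26 is 5. Treating letters as 0–25, the rule is x ↦ 21x + 0 (mod 26).
On cream: c(2)→21·2+0≡16=q; r(17)→21·17+0≡19=t; e(4)→21·4+0≡6=g; a(0)→21·0+0≡0=a; m(12)→21·12+0≡18=s (all mod 26).

qtgas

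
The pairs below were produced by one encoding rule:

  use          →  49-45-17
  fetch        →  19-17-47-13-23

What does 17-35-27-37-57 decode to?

enjoy

u(#21)→49 and s(#19)→45: differences scale by 2, so n = 2·pos + 7. With a=1..z=26, the number is 2·pos + 7.
Reversing it on 17-35-27-37-57: 17→(17−7)÷2=5=e, 35→(35−7)÷2=14=n, 27→(27−7)÷2=10=j, 37→(37−7)÷2=15=o, 57→(57−7)÷2=25=y.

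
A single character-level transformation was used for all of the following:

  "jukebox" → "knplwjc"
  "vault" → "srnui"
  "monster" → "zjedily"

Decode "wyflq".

brief

j(9)→k(10) and u(20)→n(13) fit y≡5x+17 (mod 26); the inverse of 5 mod 26 is 21. Each letter's alphabet position (a=0..z=25) is mapped through 5·x+17 mod 26 — an affine cipher.
Undoing it on wyflq: w(22)→21·(22−17)≡1=b; y(24)→21·(24−17)≡17=r; f(5)→21·(5−17)≡8=i; l(11)→21·(11−17)≡4=e; q(16)→21·(16−17)≡5=f (all mod 26).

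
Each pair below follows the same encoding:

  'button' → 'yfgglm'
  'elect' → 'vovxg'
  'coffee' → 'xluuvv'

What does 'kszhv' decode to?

phase

Each pair mirrors across the alphabet (b↔y, u↔f, t↔g): positions sum to 25. This is the alphabet-reversal cipher (Atbash): a becomes z, b becomes y, etc.
Decoding kszhv: k↔p, s↔h, z↔a, h↔s, v↔e.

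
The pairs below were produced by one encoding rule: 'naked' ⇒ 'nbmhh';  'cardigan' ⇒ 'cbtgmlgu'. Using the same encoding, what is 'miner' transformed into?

In naked: n→n is +0, a→b is +1, k→m is +2, e→h is +3 — the shift increases by 1 each position. Each letter shifts forward by its position index (0, 1, 2, …) — the shift grows by one for each successive letter.
For miner: m+0=m, i+1=j, n+2=p, e+3=h, r+4=v.

mjphv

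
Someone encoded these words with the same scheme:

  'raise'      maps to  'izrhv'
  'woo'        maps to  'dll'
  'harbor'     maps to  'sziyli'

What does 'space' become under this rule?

hkzxv

Each pair mirrors across the alphabet (r↔i, a↔z, i↔r): positions sum to 25. This is the alphabet-reversal cipher (Atbash): a becomes z, b becomes y, etc.
Applying it to space: s↔h, p↔k, a↔z, c↔x, e↔v.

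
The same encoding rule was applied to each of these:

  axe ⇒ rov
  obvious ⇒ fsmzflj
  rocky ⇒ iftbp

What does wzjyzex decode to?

fishing

Compare letters: a→r is +17, x→o is +17, e→v is +17 — a constant shift. Each letter is shifted forward by 17 in the alphabet (a Caesar shift of +17).
Decoding wzjyzex: w−17=f, z−17=i, j−17=s, y−17=h, z−17=i, e−17=n, x−17=g.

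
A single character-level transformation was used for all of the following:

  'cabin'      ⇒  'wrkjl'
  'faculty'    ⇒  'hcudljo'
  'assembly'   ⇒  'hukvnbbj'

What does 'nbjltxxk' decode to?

bookcase

The output letters match the input read backwards, each shifted +9: cabin reversed is nibac. Two steps: reverse the string, then apply a Caesar shift of +9.
Decoding nbjltxxk: shift back: n−9=e, b−9=s, j−9=a, l−9=c, t−9=k, x−9=o, x−9=o, k−9=b → esackoob; then reverse → bookcase.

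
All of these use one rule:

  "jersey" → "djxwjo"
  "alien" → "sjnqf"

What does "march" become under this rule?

Read the word backwards and shift each letter +5.
Applying it to march: reverse → hcram; then shift: h+5=m, c+5=h, r+5=w, a+5=f, m+5=r.

mhwfr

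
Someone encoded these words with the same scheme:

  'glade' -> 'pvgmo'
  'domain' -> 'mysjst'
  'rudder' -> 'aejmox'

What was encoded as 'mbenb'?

dryer

Shifts by position in glade: pos 0: g→p (+9), pos 1: l→v (+10), pos 2: a→g (+6), pos 3: d→m (+9), pos 4: e→o (+10) — repeating every 3. A repeating key of period 3 is used — shifts +9, +10, +6 over and over.
Decoding mbenb: m−9=d, b−10=r, e−6=y, n−9=e, b−10=r.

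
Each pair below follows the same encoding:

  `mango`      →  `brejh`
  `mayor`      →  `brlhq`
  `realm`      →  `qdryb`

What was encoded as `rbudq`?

amber

Each letter's alphabet position (a=0..z=25) is mapped through 3·x+17 mod 26 — an affine cipher.
Decoding rbudq: r(17)→9·(17−17)≡0=a; b(1)→9·(1−17)≡12=m; u(20)→9·(20−17)≡1=b; d(3)→9·(3−17)≡4=e; q(16)→9·(16−17)≡17=r (all mod 26).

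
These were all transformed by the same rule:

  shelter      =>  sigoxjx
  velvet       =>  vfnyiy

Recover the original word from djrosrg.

diploma

Letter i (0-indexed) is shifted by i+0, so successive shifts are 0, 1, 2, ….
Undoing it on djrosrg: d−0=d, j−1=i, r−2=p, o−3=l, s−4=o, r−5=m, g−6=a.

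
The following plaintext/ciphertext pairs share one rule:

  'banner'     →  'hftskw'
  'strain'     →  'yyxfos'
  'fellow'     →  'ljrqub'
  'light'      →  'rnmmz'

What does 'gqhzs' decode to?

Shifts by position in banner: pos 0: b→h (+6), pos 1: a→f (+5), pos 2: n→t (+6), pos 3: n→s (+5) — repeating every 2. The shifts repeat in a cycle of length 2: positions 0,1,… shift by +6, +5, then the pattern repeats.
Undoing it on gqhzs: g−6=a, q−5=l, h−6=b, z−5=u, s−6=m.

album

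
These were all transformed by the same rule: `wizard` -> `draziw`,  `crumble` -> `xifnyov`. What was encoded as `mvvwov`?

Each pair mirrors across the alphabet (w↔d, i↔r, z↔a): positions sum to 25. Letters are reflected about the middle of the alphabet (position → 25−position): Atbash.
Decoding mvvwov: m↔n, v↔e, v↔e, w↔d, o↔l, v↔e.

needle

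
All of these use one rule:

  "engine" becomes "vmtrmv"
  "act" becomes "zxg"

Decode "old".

low

Each pair mirrors across the alphabet (e↔v, n↔m, g↔t): positions sum to 25. Each letter is replaced by its mirror in the alphabet: a↔z, b↔y, c↔x, and so on (the Atbash cipher).
Decoding old: o↔l, l↔o, d↔w.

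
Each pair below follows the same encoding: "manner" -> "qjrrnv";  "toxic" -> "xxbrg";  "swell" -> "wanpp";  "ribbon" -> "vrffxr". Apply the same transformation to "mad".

The shift depends on letter class: consonant m→q is +4, but vowel a→j is +9. The rule splits by letter class: vowels +9, consonants +4.
For mad: m(cons)+4=q, a(vowel)+9=j, d(cons)+4=h.

qjh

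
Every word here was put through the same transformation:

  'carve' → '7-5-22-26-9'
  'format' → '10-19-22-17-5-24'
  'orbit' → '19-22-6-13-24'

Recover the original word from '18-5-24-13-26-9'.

c is letter #3 and maps to 7: an offset of 4. The number is (letter's place in the alphabet, a=1) + 4.
Undoing it on 18-5-24-13-26-9: 18→(18−4)÷1=14=n, 5→(5−4)÷1=1=a, 24→(24−4)÷1=20=t, 13→(13−4)÷1=9=i, 26→(26−4)÷1=22=v, 9→(9−4)÷1=5=e.

native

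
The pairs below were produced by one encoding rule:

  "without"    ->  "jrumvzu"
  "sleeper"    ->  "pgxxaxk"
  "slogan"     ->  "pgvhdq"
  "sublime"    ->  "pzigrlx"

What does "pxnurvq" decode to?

section

Each letter's alphabet position (a=0..z=25) is mapped through 5·x+3 mod 26 — an affine cipher.
Decoding pxnurvq: p(15)→21·(15−3)≡18=s; x(23)→21·(23−3)≡4=e; n(13)→21·(13−3)≡2=c; u(20)→21·(20−3)≡19=t; r(17)→21·(17−3)≡8=i; v(21)→21·(21−3)≡14=o; q(16)→21·(16−3)≡13=n (all mod 26).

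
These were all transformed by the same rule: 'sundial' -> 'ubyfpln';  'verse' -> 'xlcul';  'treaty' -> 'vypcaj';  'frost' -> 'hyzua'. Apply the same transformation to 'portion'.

Shifts by position in sundial: pos 0: s→u (+2), pos 1: u→b (+7), pos 2: n→y (+11), pos 3: d→f (+2), pos 4: i→p (+7), pos 5: a→l (+11) — repeating every 3. It's a Vigenère-style cipher with numeric key [2,7,11]: position i shifts by key[i mod 3].
On portion: p+2=r, o+7=v, r+11=c, t+2=v, i+7=p, o+11=z, n+2=p.

rvcvpzp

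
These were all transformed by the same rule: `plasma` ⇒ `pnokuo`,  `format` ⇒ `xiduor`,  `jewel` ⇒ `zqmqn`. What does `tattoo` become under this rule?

rorrii

p(15)→p(15) and l(11)→n(13) fit y≡7x+14 (mod 26); the inverse of 7 mod 26 is 15. Treating letters as 0–25, the rule is x ↦ 7x + 14 (mod 26).
On tattoo: t(19)→7·19+14≡17=r; a(0)→7·0+14≡14=o; t(19)→7·19+14≡17=r; t(19)→7·19+14≡17=r; o(14)→7·14+14≡8=i; o(14)→7·14+14≡8=i (all mod 26).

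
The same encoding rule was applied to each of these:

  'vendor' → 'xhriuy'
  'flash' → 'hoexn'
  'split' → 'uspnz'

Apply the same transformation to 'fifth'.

hljyn

The shift increases by 1 at each position, starting from +2: 2, 3, 4, ….
On fifth: f+2=h, i+3=l, f+4=j, t+5=y, h+6=n.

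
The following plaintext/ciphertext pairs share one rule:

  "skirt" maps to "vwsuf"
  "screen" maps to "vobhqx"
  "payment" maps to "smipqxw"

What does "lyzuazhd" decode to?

improper

Shifts by position in skirt: pos 0: s→v (+3), pos 1: k→w (+12), pos 2: i→s (+10), pos 3: r→u (+3), pos 4: t→f (+12) — repeating every 3. It's a Vigenère-style cipher with numeric key [3,12,10]: position i shifts by key[i mod 3].
Decoding lyzuazhd: l−3=i, y−12=m, z−10=p, u−3=r, a−12=o, z−10=p, h−3=e, d−12=r.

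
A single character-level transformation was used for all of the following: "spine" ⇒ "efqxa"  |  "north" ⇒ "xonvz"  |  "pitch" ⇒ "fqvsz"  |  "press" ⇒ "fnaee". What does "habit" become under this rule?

zkbqv

Each letter's alphabet position (a=0..z=25) is mapped through 17·x+10 mod 26 — an affine cipher.
Applying it to habit: h(7)→17·7+10≡25=z; a(0)→17·0+10≡10=k; b(1)→17·1+10≡1=b; i(8)→17·8+10≡16=q; t(19)→17·19+10≡21=v (all mod 26).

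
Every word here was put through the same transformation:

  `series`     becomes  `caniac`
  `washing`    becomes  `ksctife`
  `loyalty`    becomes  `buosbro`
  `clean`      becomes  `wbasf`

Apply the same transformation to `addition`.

slliriuf

s(18)→c(2) and e(4)→a(0) fit y≡15x+18 (mod 26); the inverse of 15 mod 26 is 7. Each letter's alphabet position (a=0..z=25) is mapped through 15·x+18 mod 26 — an affine cipher.
For addition: a(0)→15·0+18≡18=s; d(3)→15·3+18≡11=l; d(3)→15·3+18≡11=l; i(8)→15·8+18≡8=i; t(19)→15·19+18≡17=r; i(8)→15·8+18≡8=i; o(14)→15·14+18≡20=u; n(13)→15·13+18≡5=f (all mod 26).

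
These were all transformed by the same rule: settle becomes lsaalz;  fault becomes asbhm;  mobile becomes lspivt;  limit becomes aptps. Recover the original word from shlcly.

Two steps: reverse the string, then apply a Caesar shift of +7.
Undoing it on shlcly: shift back: s−7=l, h−7=a, l−7=e, c−7=v, l−7=e, y−7=r → laever; then reverse → reveal.

reveal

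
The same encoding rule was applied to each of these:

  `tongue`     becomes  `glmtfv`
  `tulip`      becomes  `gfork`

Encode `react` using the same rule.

ivzxg

Each pair mirrors across the alphabet (t↔g, o↔l, n↔m): positions sum to 25. Letters are reflected about the middle of the alphabet (position → 25−position): Atbash.
On react: r↔i, e↔v, a↔z, c↔x, t↔g.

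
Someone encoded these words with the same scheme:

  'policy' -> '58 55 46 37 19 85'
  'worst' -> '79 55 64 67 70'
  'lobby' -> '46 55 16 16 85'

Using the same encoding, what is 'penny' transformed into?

p(#16)→58 and o(#15)→55: differences scale by 3, so n = 3·pos + 10. With a=1..z=26, the number is 3·pos + 10.
On penny: p=16→58, e=5→25, n=14→52, n=14→52, y=25→85.

58 25 52 52 85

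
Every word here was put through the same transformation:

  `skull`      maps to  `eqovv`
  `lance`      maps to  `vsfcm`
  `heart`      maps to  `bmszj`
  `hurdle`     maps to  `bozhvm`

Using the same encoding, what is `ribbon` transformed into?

s(18)→e(4) and k(10)→q(16) fit y≡5x+18 (mod 26); the inverse of 5 mod 26 is 21. Each letter's alphabet position (a=0..z=25) is mapped through 5·x+18 mod 26 — an affine cipher.
On ribbon: r(17)→5·17+18≡25=z; i(8)→5·8+18≡6=g; b(1)→5·1+18≡23=x; b(1)→5·1+18≡23=x; o(14)→5·14+18≡10=k; n(13)→5·13+18≡5=f (all mod 26).

zgxxkf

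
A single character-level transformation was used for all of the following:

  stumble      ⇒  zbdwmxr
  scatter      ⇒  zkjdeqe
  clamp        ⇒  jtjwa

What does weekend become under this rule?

dmnupzq

In stumble: s→z is +7, t→b is +8, u→d is +9, m→w is +10 — the shift increases by 1 each position. The shift increases by 1 at each position, starting from +7: 7, 8, 9, ….
On weekend: w+7=d, e+8=m, e+9=n, k+10=u, e+11=p, n+12=z, d+13=q.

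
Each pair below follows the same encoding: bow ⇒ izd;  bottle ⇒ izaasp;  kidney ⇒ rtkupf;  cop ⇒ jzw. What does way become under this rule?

dlf

Vowels shift forward by 11 and consonants shift forward by 7.
For way: w(cons)+7=d, a(vowel)+11=l, y(cons)+7=f.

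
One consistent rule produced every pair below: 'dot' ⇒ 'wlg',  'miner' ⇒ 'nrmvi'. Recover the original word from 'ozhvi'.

laser

Each pair mirrors across the alphabet (d↔w, o↔l, t↔g): positions sum to 25. Letters are reflected about the middle of the alphabet (position → 25−position): Atbash.
Undoing it on ozhvi: o↔l, z↔a, h↔s, v↔e, i↔r.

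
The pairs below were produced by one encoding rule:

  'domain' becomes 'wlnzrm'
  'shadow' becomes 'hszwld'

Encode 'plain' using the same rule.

kozrm

Each pair mirrors across the alphabet (d↔w, o↔l, m↔n): positions sum to 25. This is the alphabet-reversal cipher (Atbash): a becomes z, b becomes y, etc.
Applying it to plain: p↔k, l↔o, a↔z, i↔r, n↔m.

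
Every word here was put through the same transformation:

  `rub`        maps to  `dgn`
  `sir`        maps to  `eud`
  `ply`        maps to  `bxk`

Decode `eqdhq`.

serve

This is a Caesar cipher with shift 12.
Undoing it on eqdhq: e−12=s, q−12=e, d−12=r, h−12=v, q−12=e.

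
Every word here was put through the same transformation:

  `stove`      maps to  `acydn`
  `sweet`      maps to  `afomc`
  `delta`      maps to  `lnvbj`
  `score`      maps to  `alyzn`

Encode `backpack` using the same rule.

jjmsykkt

Shifts by position in stove: pos 0: s→a (+8), pos 1: t→c (+9), pos 2: o→y (+10), pos 3: v→d (+8), pos 4: e→n (+9) — repeating every 3. A repeating key of period 3 is used — shifts +8, +9, +10 over and over.
For backpack: b+8=j, a+9=j, c+10=m, k+8=s, p+9=y, a+10=k, c+8=k, k+9=t.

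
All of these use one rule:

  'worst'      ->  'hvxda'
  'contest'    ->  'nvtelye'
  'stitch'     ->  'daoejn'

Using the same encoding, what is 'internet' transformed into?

Shifts by position in worst: pos 0: w→h (+11), pos 1: o→v (+7), pos 2: r→x (+6), pos 3: s→d (+11), pos 4: t→a (+7) — repeating every 3. A repeating key of period 3 is used — shifts +11, +7, +6 over and over.
On internet: i+11=t, n+7=u, t+6=z, e+11=p, r+7=y, n+6=t, e+11=p, t+7=a.

tuzpytpa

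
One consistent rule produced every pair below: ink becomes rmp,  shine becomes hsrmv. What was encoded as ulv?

foe

Each letter is replaced by its mirror in the alphabet: a↔z, b↔y, c↔x, and so on (the Atbash cipher).
Reversing it on ulv: u↔f, l↔o, v↔e.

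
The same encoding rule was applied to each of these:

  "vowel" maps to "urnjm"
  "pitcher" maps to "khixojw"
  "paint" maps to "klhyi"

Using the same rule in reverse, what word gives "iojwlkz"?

therapy

Each letter's alphabet position (a=0..z=25) is mapped through 19·x+11 mod 26 — an affine cipher.
Decoding iojwlkz: i(8)→11·(8−11)≡19=t; o(14)→11·(14−11)≡7=h; j(9)→11·(9−11)≡4=e; w(22)→11·(22−11)≡17=r; l(11)→11·(11−11)≡0=a; k(10)→11·(10−11)≡15=p; z(25)→11·(25−11)≡24=y (all mod 26).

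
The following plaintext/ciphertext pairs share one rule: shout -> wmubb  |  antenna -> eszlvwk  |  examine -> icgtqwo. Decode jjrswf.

Letter i (0-indexed) is shifted by i+4, so successive shifts are 4, 5, 6, ….
Reversing it on jjrswf: j−4=f, j−5=e, r−6=l, s−7=l, w−8=o, f−9=w.

fellow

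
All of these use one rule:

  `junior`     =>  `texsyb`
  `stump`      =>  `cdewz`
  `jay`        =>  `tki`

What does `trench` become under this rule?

dboxmr

Compare letters: j→t is +10, u→e is +10, n→x is +10 — a constant shift. This is a Caesar cipher with shift 10.
Applying it to trench: t+10=d, r+10=b, e+10=o, n+10=x, c+10=m, h+10=r.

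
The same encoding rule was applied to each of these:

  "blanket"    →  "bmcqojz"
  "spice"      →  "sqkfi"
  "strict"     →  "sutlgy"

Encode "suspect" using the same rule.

Each letter shifts forward by its position index (0, 1, 2, …) — the shift grows by one for each successive letter.
Applying it to suspect: s+0=s, u+1=v, s+2=u, p+3=s, e+4=i, c+5=h, t+6=z.

svusihz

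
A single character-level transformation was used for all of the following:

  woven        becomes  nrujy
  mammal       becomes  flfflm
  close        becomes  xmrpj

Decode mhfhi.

limit

Treating letters as 0–25, the rule is x ↦ 19x + 11 (mod 26).
Reversing it on mhfhi: m(12)→11·(12−11)≡11=l; h(7)→11·(7−11)≡8=i; f(5)→11·(5−11)≡12=m; h(7)→11·(7−11)≡8=i; i(8)→11·(8−11)≡19=t (all mod 26).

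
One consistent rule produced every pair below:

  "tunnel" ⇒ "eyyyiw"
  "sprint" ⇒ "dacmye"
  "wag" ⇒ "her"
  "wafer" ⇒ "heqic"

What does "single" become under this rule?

dmyrwi

The shift depends on letter class: consonant t→e is +11, but vowel u→y is +4. Two shifts are in play — +4 for a/e/i/o/u, +11 for every other letter.
For single: s(cons)+11=d, i(vowel)+4=m, n(cons)+11=y, g(cons)+11=r, l(cons)+11=w, e(vowel)+4=i.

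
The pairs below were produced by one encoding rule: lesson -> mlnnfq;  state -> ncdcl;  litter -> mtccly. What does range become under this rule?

This is an affine cipher: with a=0,…,z=25, each position x becomes (15x+3) mod 26.
For range: r(17)→15·17+3≡24=y; a(0)→15·0+3≡3=d; n(13)→15·13+3≡16=q; g(6)→15·6+3≡15=p; e(4)→15·4+3≡11=l (all mod 26).

ydqpl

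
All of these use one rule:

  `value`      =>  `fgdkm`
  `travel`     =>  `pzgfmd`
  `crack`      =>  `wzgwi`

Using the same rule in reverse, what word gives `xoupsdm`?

v(21)→f(5) and a(0)→g(6) fit y≡21x+6 (mod 26); the inverse of 21 mod 26 is 5. Each letter's alphabet position (a=0..z=25) is mapped through 21·x+6 mod 26 — an affine cipher.
Reversing it on xoupsdm: x(23)→5·(23−6)≡7=h; o(14)→5·(14−6)≡14=o; u(20)→5·(20−6)≡18=s; p(15)→5·(15−6)≡19=t; s(18)→5·(18−6)≡8=i; d(3)→5·(3−6)≡11=l; m(12)→5·(12−6)≡4=e (all mod 26).

hostile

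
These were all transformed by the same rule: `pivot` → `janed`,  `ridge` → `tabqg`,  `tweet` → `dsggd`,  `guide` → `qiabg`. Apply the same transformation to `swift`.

ysald

This is an affine cipher: with a=0,…,z=25, each position x becomes (5x+12) mod 26.
On swift: s(18)→5·18+12≡24=y; w(22)→5·22+12≡18=s; i(8)→5·8+12≡0=a; f(5)→5·5+12≡11=l; t(19)→5·19+12≡3=d (all mod 26).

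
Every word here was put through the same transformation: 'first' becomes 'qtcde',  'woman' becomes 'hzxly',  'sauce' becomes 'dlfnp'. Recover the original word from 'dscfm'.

Compare letters: f→q is +11, i→t is +11, r→c is +11 — a constant shift. Each letter is shifted forward by 11 in the alphabet (a Caesar shift of +11).
Reversing it on dscfm: d−11=s, s−11=h, c−11=r, f−11=u, m−11=b.

shrub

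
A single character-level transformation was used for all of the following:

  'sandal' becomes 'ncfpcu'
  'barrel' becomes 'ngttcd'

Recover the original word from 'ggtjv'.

three

The output letters match the input read backwards, each shifted +2: sandal reversed is ladnas. Read the word backwards and shift each letter +2.
Reversing it on ggtjv: shift back: g−2=e, g−2=e, t−2=r, j−2=h, v−2=t → eerht; then reverse → three.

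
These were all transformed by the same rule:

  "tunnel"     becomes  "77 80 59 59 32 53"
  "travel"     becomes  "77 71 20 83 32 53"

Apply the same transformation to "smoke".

Each letter becomes 3×(its alphabet position, a=1..z=26) + 17.
Applying it to smoke: s=19→74, m=13→56, o=15→62, k=11→50, e=5→32.

74 56 62 50 32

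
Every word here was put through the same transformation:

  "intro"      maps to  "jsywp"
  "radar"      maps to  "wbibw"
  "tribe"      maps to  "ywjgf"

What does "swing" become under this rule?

xbjsl

Vowels shift forward by 1 and consonants shift forward by 5.
Applying it to swing: s(cons)+5=x, w(cons)+5=b, i(vowel)+1=j, n(cons)+5=s, g(cons)+5=l.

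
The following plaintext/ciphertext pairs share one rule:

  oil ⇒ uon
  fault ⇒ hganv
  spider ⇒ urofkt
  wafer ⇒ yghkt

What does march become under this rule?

ogtej

The shift depends on letter class: consonant l→n is +2, but vowel o→u is +6. Vowels shift forward by 6 and consonants shift forward by 2.
For march: m(cons)+2=o, a(vowel)+6=g, r(cons)+2=t, c(cons)+2=e, h(cons)+2=j.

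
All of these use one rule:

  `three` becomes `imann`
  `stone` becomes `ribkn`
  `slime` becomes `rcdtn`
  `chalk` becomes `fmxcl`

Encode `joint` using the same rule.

ubdki

Each letter's alphabet position (a=0..z=25) is mapped through 17·x+23 mod 26 — an affine cipher.
For joint: j(9)→17·9+23≡20=u; o(14)→17·14+23≡1=b; i(8)→17·8+23≡3=d; n(13)→17·13+23≡10=k; t(19)→17·19+23≡8=i (all mod 26).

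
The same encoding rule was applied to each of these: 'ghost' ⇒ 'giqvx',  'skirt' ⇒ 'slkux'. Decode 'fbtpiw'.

farmer

In ghost: g→g is +0, h→i is +1, o→q is +2, s→v is +3 — the shift increases by 1 each position. Letter i (0-indexed) is shifted by i+0, so successive shifts are 0, 1, 2, ….
Reversing it on fbtpiw: f−0=f, b−1=a, t−2=r, p−3=m, i−4=e, w−5=r.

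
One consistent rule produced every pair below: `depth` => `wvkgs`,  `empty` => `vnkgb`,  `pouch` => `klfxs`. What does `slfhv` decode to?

Each letter is replaced by its mirror in the alphabet: a↔z, b↔y, c↔x, and so on (the Atbash cipher).
Reversing it on slfhv: s↔h, l↔o, f↔u, h↔s, v↔e.

house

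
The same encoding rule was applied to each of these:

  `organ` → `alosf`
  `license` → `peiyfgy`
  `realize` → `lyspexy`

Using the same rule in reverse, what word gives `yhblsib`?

extract

o(14)→a(0) and r(17)→l(11) fit y≡21x+18 (mod 26); the inverse of 21 mod 26 is 5. This is an affine cipher: with a=0,…,z=25, each position x becomes (21x+18) mod 26.
Reversing it on yhblsib: y(24)→5·(24−18)≡4=e; h(7)→5·(7−18)≡23=x; b(1)→5·(1−18)≡19=t; l(11)→5·(11−18)≡17=r; s(18)→5·(18−18)≡0=a; i(8)→5·(8−18)≡2=c; b(1)→5·(1−18)≡19=t (all mod 26).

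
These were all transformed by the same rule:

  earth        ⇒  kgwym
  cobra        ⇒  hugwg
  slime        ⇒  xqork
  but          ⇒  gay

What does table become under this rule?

Two shifts are in play — +6 for a/e/i/o/u, +5 for every other letter.
On table: t(cons)+5=y, a(vowel)+6=g, b(cons)+5=g, l(cons)+5=q, e(vowel)+6=k.

yggqk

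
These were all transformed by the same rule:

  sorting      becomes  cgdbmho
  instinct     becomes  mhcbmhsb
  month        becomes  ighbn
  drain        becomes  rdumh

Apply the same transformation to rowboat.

dgytgub

This is an affine cipher: with a=0,…,z=25, each position x becomes (25x+20) mod 26.
Applying it to rowboat: r(17)→25·17+20≡3=d; o(14)→25·14+20≡6=g; w(22)→25·22+20≡24=y; b(1)→25·1+20≡19=t; o(14)→25·14+20≡6=g; a(0)→25·0+20≡20=u; t(19)→25·19+20≡1=b (all mod 26).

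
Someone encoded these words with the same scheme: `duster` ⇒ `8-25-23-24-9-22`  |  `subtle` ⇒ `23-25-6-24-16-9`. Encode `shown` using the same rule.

23-12-19-27-18

d is letter #4 and maps to 8: an offset of 4. The number is (letter's place in the alphabet, a=1) + 4.
On shown: s=19→23, h=8→12, o=15→19, w=23→27, n=14→18.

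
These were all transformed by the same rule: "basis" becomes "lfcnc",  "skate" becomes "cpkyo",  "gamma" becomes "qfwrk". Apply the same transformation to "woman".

gtwfx

Shifts by position in basis: pos 0: b→l (+10), pos 1: a→f (+5), pos 2: s→c (+10), pos 3: i→n (+5) — repeating every 2. A repeating key of period 2 is used — shifts +10, +5 over and over.
For woman: w+10=g, o+5=t, m+10=w, a+5=f, n+10=x.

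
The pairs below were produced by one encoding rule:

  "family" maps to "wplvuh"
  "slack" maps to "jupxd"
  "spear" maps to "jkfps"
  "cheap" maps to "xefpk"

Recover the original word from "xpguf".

cable

f(5)→w(22) and a(0)→p(15) fit y≡17x+15 (mod 26); the inverse of 17 mod 26 is 23. This is an affine cipher: with a=0,…,z=25, each position x becomes (17x+15) mod 26.
Decoding xpguf: x(23)→23·(23−15)≡2=c; p(15)→23·(15−15)≡0=a; g(6)→23·(6−15)≡1=b; u(20)→23·(20−15)≡11=l; f(5)→23·(5−15)≡4=e (all mod 26).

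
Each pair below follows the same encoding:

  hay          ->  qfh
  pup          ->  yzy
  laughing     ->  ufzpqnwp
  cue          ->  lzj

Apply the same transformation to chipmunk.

lqnyvzwt

Two shifts are in play — +5 for a/e/i/o/u, +9 for every other letter.
Applying it to chipmunk: c(cons)+9=l, h(cons)+9=q, i(vowel)+5=n, p(cons)+9=y, m(cons)+9=v, u(vowel)+5=z, n(cons)+9=w, k(cons)+9=t.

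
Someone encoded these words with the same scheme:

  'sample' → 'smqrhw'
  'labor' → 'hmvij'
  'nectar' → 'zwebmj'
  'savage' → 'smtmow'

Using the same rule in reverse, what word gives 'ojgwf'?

s(18)→s(18) and a(0)→m(12) fit y≡9x+12 (mod 26); the inverse of 9 mod 26 is 3. Each letter's alphabet position (a=0..z=25) is mapped through 9·x+12 mod 26 — an affine cipher.
Reversing it on ojgwf: o(14)→3·(14−12)≡6=g; j(9)→3·(9−12)≡17=r; g(6)→3·(6−12)≡8=i; w(22)→3·(22−12)≡4=e; f(5)→3·(5−12)≡5=f (all mod 26).

grief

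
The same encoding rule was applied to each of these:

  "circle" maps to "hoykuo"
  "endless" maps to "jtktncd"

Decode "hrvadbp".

In circle: c→h is +5, i→o is +6, r→y is +7, c→k is +8 — the shift increases by 1 each position. Each letter shifts forward by (position + 5), i.e. 5, 6, 7, … — the shift grows by one for each successive letter.
Decoding hrvadbp: h−5=c, r−6=l, v−7=o, a−8=s, d−9=u, b−10=r, p−11=e.

closure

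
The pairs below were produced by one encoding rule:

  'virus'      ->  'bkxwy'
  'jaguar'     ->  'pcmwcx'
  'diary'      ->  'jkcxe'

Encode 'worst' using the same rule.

The shift depends on letter class: consonant v→b is +6, but vowel i→k is +2. Two shifts are in play — +2 for a/e/i/o/u, +6 for every other letter.
For worst: w(cons)+6=c, o(vowel)+2=q, r(cons)+6=x, s(cons)+6=y, t(cons)+6=z.

cqxyz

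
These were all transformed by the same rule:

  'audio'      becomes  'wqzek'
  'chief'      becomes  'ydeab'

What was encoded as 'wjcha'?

angle

Compare letters: a→w is +22, u→q is +22, d→z is +22 — a constant shift. Every letter moves 22 places later in the alphabet, wrapping around z→a.
Decoding wjcha: w−22=a, j−22=n, c−22=g, h−22=l, a−22=e.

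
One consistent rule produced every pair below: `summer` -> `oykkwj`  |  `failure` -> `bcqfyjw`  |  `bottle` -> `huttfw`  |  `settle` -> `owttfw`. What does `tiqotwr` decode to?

twisted

Each letter's alphabet position (a=0..z=25) is mapped through 5·x+2 mod 26 — an affine cipher.
Decoding tiqotwr: t(19)→21·(19−2)≡19=t; i(8)→21·(8−2)≡22=w; q(16)→21·(16−2)≡8=i; o(14)→21·(14−2)≡18=s; t(19)→21·(19−2)≡19=t; w(22)→21·(22−2)≡4=e; r(17)→21·(17−2)≡3=d (all mod 26).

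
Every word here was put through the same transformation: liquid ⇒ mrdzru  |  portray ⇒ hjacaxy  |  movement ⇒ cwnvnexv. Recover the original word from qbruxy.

polish

The output letters match the input read backwards, each shifted +9: liquid reversed is diuqil. The word is reversed, then every letter is shifted forward by 9.
Reversing it on qbruxy: shift back: q−9=h, b−9=s, r−9=i, u−9=l, x−9=o, y−9=p → hsilop; then reverse → polish.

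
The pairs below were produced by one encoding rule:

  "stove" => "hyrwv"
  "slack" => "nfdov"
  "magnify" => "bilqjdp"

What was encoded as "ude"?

bar

The output letters match the input read backwards, each shifted +3: stove reversed is evots. Two steps: reverse the string, then apply a Caesar shift of +3.
Reversing it on ude: shift back: u−3=r, d−3=a, e−3=b → rab; then reverse → bar.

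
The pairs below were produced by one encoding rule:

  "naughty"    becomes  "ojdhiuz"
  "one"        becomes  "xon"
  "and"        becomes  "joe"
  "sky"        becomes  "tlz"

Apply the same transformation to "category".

djunhxsz

The shift depends on letter class: consonant n→o is +1, but vowel a→j is +9. Vowels shift forward by 9 and consonants shift forward by 1.
On category: c(cons)+1=d, a(vowel)+9=j, t(cons)+1=u, e(vowel)+9=n, g(cons)+1=h, o(vowel)+9=x, r(cons)+1=s, y(cons)+1=z.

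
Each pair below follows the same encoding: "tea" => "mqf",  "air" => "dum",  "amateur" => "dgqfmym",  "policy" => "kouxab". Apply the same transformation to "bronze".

The output letters match the input read backwards, each shifted +12: tea reversed is aet. The word is reversed, then every letter is shifted forward by 12.
On bronze: reverse → eznorb; then shift: e+12=q, z+12=l, n+12=z, o+12=a, r+12=d, b+12=n.

qlzadn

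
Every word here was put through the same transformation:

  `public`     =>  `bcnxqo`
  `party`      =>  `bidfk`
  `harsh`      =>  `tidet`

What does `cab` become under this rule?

The shift depends on letter class: consonant p→b is +12, but vowel u→c is +8. Two shifts are in play — +8 for a/e/i/o/u, +12 for every other letter.
For cab: c(cons)+12=o, a(vowel)+8=i, b(cons)+12=n.

oin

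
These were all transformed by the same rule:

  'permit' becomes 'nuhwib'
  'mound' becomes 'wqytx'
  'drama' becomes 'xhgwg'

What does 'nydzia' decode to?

public

p(15)→n(13) and e(4)→u(20) fit y≡23x+6 (mod 26); the inverse of 23 mod 26 is 17. This is an affine cipher: with a=0,…,z=25, each position x becomes (23x+6) mod 26.
Reversing it on nydzia: n(13)→17·(13−6)≡15=p; y(24)→17·(24−6)≡20=u; d(3)→17·(3−6)≡1=b; z(25)→17·(25−6)≡11=l; i(8)→17·(8−6)≡8=i; a(0)→17·(0−6)≡2=c (all mod 26).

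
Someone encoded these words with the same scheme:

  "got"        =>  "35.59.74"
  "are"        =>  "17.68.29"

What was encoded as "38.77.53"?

hum

g(#7)→35 and o(#15)→59: differences scale by 3, so n = 3·pos + 14. Each letter becomes 3×(its alphabet position, a=1..z=26) + 14.
Reversing it on 38.77.53: 38→(38−14)÷3=8=h, 77→(77−14)÷3=21=u, 53→(53−14)÷3=13=m.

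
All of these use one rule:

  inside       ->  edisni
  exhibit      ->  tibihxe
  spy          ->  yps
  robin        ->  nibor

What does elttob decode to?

The output letters match the input read backwards: inside reversed is edisni. It's just the letters in reverse order.
Undoing it on elttob: then reverse → bottle.

bottle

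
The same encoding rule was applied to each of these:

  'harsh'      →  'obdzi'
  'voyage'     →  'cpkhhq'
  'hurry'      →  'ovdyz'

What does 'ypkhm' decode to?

Shifts by position in harsh: pos 0: h→o (+7), pos 1: a→b (+1), pos 2: r→d (+12), pos 3: s→z (+7), pos 4: h→i (+1) — repeating every 3. The shifts repeat in a cycle of length 3: positions 0,1,… shift by +7, +1, +12, then the pattern repeats.
Undoing it on ypkhm: y−7=r, p−1=o, k−12=y, h−7=a, m−1=l.

royal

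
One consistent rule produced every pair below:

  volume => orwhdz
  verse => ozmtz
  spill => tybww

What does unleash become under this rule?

v(21)→o(14) and o(14)→r(17) fit y≡7x+23 (mod 26); the inverse of 7 mod 26 is 15. Treating letters as 0–25, the rule is x ↦ 7x + 23 (mod 26).
For unleash: u(20)→7·20+23≡7=h; n(13)→7·13+23≡10=k; l(11)→7·11+23≡22=w; e(4)→7·4+23≡25=z; a(0)→7·0+23≡23=x; s(18)→7·18+23≡19=t; h(7)→7·7+23≡20=u (all mod 26).

hkwzxtu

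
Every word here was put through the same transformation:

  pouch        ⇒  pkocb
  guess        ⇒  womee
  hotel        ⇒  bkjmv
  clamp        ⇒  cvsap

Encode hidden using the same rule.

p(15)→p(15) and o(14)→k(10) fit y≡5x+18 (mod 26); the inverse of 5 mod 26 is 21. Treating letters as 0–25, the rule is x ↦ 5x + 18 (mod 26).
On hidden: h(7)→5·7+18≡1=b; i(8)→5·8+18≡6=g; d(3)→5·3+18≡7=h; d(3)→5·3+18≡7=h; e(4)→5·4+18≡12=m; n(13)→5·13+18≡5=f (all mod 26).

bghhmf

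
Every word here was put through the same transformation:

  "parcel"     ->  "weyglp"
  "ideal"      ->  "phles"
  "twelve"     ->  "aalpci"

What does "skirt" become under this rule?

zopva

Shifts by position in parcel: pos 0: p→w (+7), pos 1: a→e (+4), pos 2: r→y (+7), pos 3: c→g (+4) — repeating every 2. A repeating key of period 2 is used — shifts +7, +4 over and over.
For skirt: s+7=z, k+4=o, i+7=p, r+4=v, t+7=a.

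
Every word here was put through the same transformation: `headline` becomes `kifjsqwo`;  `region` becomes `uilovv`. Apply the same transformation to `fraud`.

In headline: h→k is +3, e→i is +4, a→f is +5, d→j is +6 — the shift increases by 1 each position. Each letter shifts forward by (position + 3), i.e. 3, 4, 5, … — the shift grows by one for each successive letter.
Applying it to fraud: f+3=i, r+4=v, a+5=f, u+6=a, d+7=k.

ivfak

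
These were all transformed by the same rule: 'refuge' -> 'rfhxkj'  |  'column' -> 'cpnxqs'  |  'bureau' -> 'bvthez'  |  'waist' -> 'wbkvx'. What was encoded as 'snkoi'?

smile

In refuge: r→r is +0, e→f is +1, f→h is +2, u→x is +3 — the shift increases by 1 each position. Letter i (0-indexed) is shifted by i+0, so successive shifts are 0, 1, 2, ….
Decoding snkoi: s−0=s, n−1=m, k−2=i, o−3=l, i−4=e.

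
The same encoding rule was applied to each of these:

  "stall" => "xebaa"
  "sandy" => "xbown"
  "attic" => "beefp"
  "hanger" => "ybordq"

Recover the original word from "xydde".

sheet

s(18)→x(23) and t(19)→e(4) fit y≡7x+1 (mod 26); the inverse of 7 mod 26 is 15. Treating letters as 0–25, the rule is x ↦ 7x + 1 (mod 26).
Reversing it on xydde: x(23)→15·(23−1)≡18=s; y(24)→15·(24−1)≡7=h; d(3)→15·(3−1)≡4=e; d(3)→15·(3−1)≡4=e; e(4)→15·(4−1)≡19=t (all mod 26).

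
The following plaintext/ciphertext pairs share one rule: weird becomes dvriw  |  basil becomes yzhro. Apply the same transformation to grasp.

tizhk

Each pair mirrors across the alphabet (w↔d, e↔v, i↔r): positions sum to 25. This is the alphabet-reversal cipher (Atbash): a becomes z, b becomes y, etc.
Applying it to grasp: g↔t, r↔i, a↔z, s↔h, p↔k.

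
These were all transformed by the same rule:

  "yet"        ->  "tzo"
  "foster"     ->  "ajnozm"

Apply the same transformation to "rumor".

Compare letters: y→t is +21, e→z is +21, t→o is +21 — a constant shift. Each letter is shifted forward by 21 in the alphabet (a Caesar shift of +21).
For rumor: r+21=m, u+21=p, m+21=h, o+21=j, r+21=m.

mphjm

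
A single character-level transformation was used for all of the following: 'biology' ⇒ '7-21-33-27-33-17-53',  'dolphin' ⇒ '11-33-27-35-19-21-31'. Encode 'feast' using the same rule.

b(#2)→7 and i(#9)→21: differences scale by 2, so n = 2·pos + 3. The formula is n = 2×(alphabet index, a=1) + 3.
On feast: f=6→15, e=5→13, a=1→5, s=19→41, t=20→43.

15-13-5-41-43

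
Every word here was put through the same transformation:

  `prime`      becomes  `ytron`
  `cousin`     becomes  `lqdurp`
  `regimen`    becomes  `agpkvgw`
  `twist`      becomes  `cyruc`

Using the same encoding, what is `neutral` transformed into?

wgdvacu

It's a Vigenère-style cipher with numeric key [9,2]: position i shifts by key[i mod 2].
On neutral: n+9=w, e+2=g, u+9=d, t+2=v, r+9=a, a+2=c, l+9=u.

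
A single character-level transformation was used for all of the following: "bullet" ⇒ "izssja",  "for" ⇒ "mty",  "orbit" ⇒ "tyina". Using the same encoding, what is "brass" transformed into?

The shift depends on letter class: consonant b→i is +7, but vowel u→z is +5. Two shifts are in play — +5 for a/e/i/o/u, +7 for every other letter.
On brass: b(cons)+7=i, r(cons)+7=y, a(vowel)+5=f, s(cons)+7=z, s(cons)+7=z.

iyfzz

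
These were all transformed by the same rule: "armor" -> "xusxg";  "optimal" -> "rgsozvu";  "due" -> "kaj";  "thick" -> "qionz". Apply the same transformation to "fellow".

currkl

The output letters match the input read backwards, each shifted +6: armor reversed is romra. Two steps: reverse the string, then apply a Caesar shift of +6.
Applying it to fellow: reverse → wollef; then shift: w+6=c, o+6=u, l+6=r, l+6=r, e+6=k, f+6=l.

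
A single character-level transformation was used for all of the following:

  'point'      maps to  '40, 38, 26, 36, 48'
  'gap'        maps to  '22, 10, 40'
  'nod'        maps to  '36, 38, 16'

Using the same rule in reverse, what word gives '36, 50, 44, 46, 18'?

nurse

p(#16)→40 and o(#15)→38: differences scale by 2, so n = 2·pos + 8. With a=1..z=26, the number is 2·pos + 8.
Decoding 36, 50, 44, 46, 18: 36→(36−8)÷2=14=n, 50→(50−8)÷2=21=u, 44→(44−8)÷2=18=r, 46→(46−8)÷2=19=s, 18→(18−8)÷2=5=e.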